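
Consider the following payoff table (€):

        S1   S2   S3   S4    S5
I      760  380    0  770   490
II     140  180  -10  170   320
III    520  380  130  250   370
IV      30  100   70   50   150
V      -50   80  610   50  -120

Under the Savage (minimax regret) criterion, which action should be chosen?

III

Column bests: S1=760, S2=380, S3=610, S4=770, S5=490.
I regrets: 0, 0, 610, 0, 0 → max 610
II regrets: 620, 200, 620, 600, 170 → max 620
III regrets: 240, 0, 480, 520, 120 → max 520
IV regrets: 730, 280, 540, 720, 340 → max 730
V regrets: 810, 300, 0, 720, 610 → max 810
Smallest max regret = 520 → III.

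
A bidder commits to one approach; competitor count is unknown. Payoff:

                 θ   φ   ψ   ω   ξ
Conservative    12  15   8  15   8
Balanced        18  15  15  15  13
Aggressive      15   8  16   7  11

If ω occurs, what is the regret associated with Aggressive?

Best payoff under ω is 15.
Regret = 15 − 7 = 8.

8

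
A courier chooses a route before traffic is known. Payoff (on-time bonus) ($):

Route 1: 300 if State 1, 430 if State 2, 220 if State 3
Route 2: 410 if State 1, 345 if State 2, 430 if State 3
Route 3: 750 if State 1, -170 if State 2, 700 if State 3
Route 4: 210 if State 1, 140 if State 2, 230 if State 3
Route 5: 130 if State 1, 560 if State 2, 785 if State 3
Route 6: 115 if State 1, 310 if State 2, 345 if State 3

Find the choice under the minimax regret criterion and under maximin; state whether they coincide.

Column bests: State 1=750, State 2=560, State 3=785.
Route 1 regrets: 450, 130, 565 → max 565
Route 2 regrets: 340, 215, 355 → max 355
Route 3 regrets: 0, 730, 85 → max 730
Route 4 regrets: 540, 420, 555 → max 555
Route 5 regrets: 620, 0, 0 → max 620
Route 6 regrets: 635, 250, 440 → max 635
Smallest max regret = 355 → Route 2.
Row minima: Route 1=220, Route 2=345, Route 3=-170, Route 4=140, Route 5=130, Route 6=115
Best worst-case = 345 → Route 2.

minimax regret → Route 2; maximin → Route 2 (agree)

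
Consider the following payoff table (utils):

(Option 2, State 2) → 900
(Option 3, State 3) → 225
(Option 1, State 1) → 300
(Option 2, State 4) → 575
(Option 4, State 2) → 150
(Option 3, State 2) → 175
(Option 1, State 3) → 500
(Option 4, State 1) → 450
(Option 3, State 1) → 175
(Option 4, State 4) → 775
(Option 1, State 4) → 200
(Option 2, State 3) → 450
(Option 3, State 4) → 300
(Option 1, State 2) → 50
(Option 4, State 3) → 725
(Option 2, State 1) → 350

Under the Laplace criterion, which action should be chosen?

Row averages: Option 1=262.5, Option 2=568.75, Option 3=218.75, Option 4=525
Highest average = 568.75 → Option 2.

Option 2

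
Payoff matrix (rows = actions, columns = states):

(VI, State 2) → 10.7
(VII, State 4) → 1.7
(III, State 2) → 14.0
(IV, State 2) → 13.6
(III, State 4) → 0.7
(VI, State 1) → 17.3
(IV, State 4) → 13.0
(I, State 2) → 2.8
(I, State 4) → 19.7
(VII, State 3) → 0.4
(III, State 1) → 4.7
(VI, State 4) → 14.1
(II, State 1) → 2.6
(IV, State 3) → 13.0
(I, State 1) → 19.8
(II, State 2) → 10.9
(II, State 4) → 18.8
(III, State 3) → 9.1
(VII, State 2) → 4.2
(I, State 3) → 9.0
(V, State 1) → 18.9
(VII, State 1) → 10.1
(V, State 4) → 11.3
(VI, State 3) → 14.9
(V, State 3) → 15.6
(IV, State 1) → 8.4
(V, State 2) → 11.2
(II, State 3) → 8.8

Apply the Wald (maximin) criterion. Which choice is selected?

Row minima: I=2.8, II=2.6, III=0.7, IV=8.4, V=11.2, VI=10.7, VII=0.4
Best worst-case = 11.2 → V.

V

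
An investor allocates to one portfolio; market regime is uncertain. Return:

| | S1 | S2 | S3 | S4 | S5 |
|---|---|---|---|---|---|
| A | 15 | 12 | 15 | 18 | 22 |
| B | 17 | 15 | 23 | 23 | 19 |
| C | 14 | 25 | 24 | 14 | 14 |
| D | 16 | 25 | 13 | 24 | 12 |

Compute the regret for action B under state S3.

1

Best payoff under S3 is 24.
Regret = 24 − 23 = 1.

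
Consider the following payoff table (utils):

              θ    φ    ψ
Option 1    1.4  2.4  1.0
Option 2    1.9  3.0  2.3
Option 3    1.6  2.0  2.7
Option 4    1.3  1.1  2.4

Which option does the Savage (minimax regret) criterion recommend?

Column bests: θ=1.9, φ=3.0, ψ=2.7.
Option 1 regrets: 0.5, 0.6, 1.7 → max 1.7
Option 2 regrets: 0.0, 0.0, 0.4 → max 0.4
Option 3 regrets: 0.3, 1.0, 0.0 → max 1.0
Option 4 regrets: 0.6, 1.9, 0.3 → max 1.9
Smallest max regret = 0.4 → Option 2.

Option 2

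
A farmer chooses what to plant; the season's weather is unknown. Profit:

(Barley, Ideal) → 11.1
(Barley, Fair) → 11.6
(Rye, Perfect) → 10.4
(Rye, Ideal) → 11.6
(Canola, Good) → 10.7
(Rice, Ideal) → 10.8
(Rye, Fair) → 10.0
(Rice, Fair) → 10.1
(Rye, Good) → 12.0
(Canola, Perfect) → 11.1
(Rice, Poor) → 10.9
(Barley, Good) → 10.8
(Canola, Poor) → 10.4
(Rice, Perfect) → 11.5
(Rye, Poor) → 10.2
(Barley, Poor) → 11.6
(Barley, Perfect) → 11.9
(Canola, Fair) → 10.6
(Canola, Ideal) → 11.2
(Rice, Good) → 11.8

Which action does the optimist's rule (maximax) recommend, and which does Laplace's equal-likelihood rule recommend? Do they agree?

Row maxima: Barley=11.9, Canola=11.2, Rice=11.8, Rye=12.0
Best best-case = 12.0 → Rye.
Row averages: Barley=11.4, Canola=10.8, Rice=11.02, Rye=10.84
Highest average = 11.4 → Barley.

maximax → Rye; laplace → Barley (disagree)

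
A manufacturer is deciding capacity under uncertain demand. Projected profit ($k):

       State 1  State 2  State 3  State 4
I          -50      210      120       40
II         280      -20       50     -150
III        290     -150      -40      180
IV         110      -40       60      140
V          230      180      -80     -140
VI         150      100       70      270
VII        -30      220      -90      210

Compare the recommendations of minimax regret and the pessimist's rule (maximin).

minimax regret → VI; maximin → VI (agree)

Column bests: State 1=290, State 2=220, State 3=120, State 4=270.
I regrets: 340, 10, 0, 230 → max 340
II regrets: 10, 240, 70, 420 → max 420
III regrets: 0, 370, 160, 90 → max 370
IV regrets: 180, 260, 60, 130 → max 260
V regrets: 60, 40, 200, 410 → max 410
VI regrets: 140, 120, 50, 0 → max 140
VII regrets: 320, 0, 210, 60 → max 320
Smallest max regret = 140 → VI.
Row minima: I=-50, II=-150, III=-150, IV=-40, V=-140, VI=70, VII=-90
Best worst-case = 70 → VI.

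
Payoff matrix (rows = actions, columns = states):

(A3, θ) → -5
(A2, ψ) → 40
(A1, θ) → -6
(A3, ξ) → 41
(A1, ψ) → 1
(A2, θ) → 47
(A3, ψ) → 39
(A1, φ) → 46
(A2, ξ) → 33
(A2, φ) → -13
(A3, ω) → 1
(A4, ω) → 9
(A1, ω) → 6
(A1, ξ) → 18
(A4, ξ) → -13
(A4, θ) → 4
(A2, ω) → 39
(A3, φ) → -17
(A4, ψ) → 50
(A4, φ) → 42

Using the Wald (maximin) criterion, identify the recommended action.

Row minima: A1=-6, A2=-13, A3=-17, A4=-13
Best worst-case = -6 → A1.

A1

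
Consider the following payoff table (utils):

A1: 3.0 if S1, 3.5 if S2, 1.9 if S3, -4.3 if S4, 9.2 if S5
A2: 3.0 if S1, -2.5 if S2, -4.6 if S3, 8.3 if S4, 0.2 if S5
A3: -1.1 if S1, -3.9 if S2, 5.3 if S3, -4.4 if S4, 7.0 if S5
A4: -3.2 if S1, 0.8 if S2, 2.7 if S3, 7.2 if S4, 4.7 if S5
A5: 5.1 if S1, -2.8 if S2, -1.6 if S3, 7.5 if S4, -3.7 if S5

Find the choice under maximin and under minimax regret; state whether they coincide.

Row minima: A1=-4.3, A2=-4.6, A3=-4.4, A4=-3.2, A5=-3.7
Best worst-case = -3.2 → A4.
Column bests: S1=5.1, S2=3.5, S3=5.3, S4=8.3, S5=9.2.
A1 regrets: 2.1, 0.0, 3.4, 12.6, 0.0 → max 12.6
A2 regrets: 2.1, 6.0, 9.9, 0.0, 9.0 → max 9.9
A3 regrets: 6.2, 7.4, 0.0, 12.7, 2.2 → max 12.7
A4 regrets: 8.3, 2.7, 2.6, 1.1, 4.5 → max 8.3
A5 regrets: 0.0, 6.3, 6.9, 0.8, 12.9 → max 12.9
Smallest max regret = 8.3 → A4.

maximin → A4; minimax regret → A4 (agree)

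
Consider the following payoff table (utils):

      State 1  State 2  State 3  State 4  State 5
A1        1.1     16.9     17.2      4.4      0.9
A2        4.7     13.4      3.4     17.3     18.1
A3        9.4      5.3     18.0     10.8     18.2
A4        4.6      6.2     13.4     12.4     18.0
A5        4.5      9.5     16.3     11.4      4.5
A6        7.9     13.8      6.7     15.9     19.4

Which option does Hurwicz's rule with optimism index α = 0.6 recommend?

A1: 0.6·17.2 + 0.4·0.9 = 10.68
A2: 0.6·18.1 + 0.4·3.4 = 12.22
A3: 0.6·18.2 + 0.4·5.3 = 13.04
A4: 0.6·18.0 + 0.4·4.6 = 12.64
A5: 0.6·16.3 + 0.4·4.5 = 11.58
A6: 0.6·19.4 + 0.4·6.7 = 14.32
Highest Hurwicz score = 14.32 → A6.

A6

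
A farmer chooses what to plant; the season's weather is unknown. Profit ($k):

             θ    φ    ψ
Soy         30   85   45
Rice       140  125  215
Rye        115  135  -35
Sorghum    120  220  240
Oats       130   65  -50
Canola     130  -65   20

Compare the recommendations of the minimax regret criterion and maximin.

minimax regret → Sorghum; maximin → Rice (disagree)

Column bests: θ=140, φ=220, ψ=240.
Soy regrets: 110, 135, 195 → max 195
Rice regrets: 0, 95, 25 → max 95
Rye regrets: 25, 85, 275 → max 275
Sorghum regrets: 20, 0, 0 → max 20
Oats regrets: 10, 155, 290 → max 290
Canola regrets: 10, 285, 220 → max 285
Smallest max regret = 20 → Sorghum.
Row minima: Soy=30, Rice=125, Rye=-35, Sorghum=120, Oats=-50, Canola=-65
Best worst-case = 125 → Rice.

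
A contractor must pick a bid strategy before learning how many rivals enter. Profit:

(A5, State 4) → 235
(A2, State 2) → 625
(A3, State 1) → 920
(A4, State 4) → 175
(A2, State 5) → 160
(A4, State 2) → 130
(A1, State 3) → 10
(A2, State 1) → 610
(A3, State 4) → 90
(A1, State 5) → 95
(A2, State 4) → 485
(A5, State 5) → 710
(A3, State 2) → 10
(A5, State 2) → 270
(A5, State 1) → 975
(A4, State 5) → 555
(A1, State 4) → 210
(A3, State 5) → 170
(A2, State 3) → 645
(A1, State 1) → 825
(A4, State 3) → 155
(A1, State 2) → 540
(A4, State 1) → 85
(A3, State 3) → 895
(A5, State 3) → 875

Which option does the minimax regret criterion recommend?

A5

Column bests: State 1=975, State 2=625, State 3=895, State 4=485, State 5=710.
A1 regrets: 150, 85, 885, 275, 615 → max 885
A2 regrets: 365, 0, 250, 0, 550 → max 550
A3 regrets: 55, 615, 0, 395, 540 → max 615
A4 regrets: 890, 495, 740, 310, 155 → max 890
A5 regrets: 0, 355, 20, 250, 0 → max 355
Smallest max regret = 355 → A5.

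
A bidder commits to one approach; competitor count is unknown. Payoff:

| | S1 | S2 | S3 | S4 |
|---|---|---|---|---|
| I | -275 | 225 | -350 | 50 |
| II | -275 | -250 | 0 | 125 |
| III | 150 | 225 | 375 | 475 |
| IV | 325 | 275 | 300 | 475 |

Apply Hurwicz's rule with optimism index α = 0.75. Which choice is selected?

IV

I: 0.75·225 + 0.25·(-350) = 81.25
II: 0.75·125 + 0.25·(-275) = 25
III: 0.75·475 + 0.25·150 = 393.75
IV: 0.75·475 + 0.25·275 = 425
Highest Hurwicz score = 425 → IV.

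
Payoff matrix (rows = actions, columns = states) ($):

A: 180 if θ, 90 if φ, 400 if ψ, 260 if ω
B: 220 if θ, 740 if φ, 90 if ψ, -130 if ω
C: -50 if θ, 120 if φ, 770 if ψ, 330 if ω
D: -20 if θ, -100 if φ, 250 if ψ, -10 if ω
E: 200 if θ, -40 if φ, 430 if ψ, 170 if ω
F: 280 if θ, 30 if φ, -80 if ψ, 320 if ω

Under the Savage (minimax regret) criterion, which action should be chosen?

C

Column bests: θ=280, φ=740, ψ=770, ω=330.
A regrets: 100, 650, 370, 70 → max 650
B regrets: 60, 0, 680, 460 → max 680
C regrets: 330, 620, 0, 0 → max 620
D regrets: 300, 840, 520, 340 → max 840
E regrets: 80, 780, 340, 160 → max 780
F regrets: 0, 710, 850, 10 → max 850
Smallest max regret = 620 → C.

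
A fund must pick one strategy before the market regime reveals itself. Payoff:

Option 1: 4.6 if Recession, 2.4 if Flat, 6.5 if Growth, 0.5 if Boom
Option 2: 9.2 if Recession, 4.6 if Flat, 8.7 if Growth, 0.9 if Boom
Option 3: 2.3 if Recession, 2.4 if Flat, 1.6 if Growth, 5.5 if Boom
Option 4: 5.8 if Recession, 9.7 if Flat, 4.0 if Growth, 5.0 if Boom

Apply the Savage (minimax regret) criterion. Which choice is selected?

Column bests: Recession=9.2, Flat=9.7, Growth=8.7, Boom=5.5.
Option 1 regrets: 4.6, 7.3, 2.2, 5.0 → max 7.3
Option 2 regrets: 0.0, 5.1, 0.0, 4.6 → max 5.1
Option 3 regrets: 6.9, 7.3, 7.1, 0.0 → max 7.3
Option 4 regrets: 3.4, 0.0, 4.7, 0.5 → max 4.7
Smallest max regret = 4.7 → Option 4.

Option 4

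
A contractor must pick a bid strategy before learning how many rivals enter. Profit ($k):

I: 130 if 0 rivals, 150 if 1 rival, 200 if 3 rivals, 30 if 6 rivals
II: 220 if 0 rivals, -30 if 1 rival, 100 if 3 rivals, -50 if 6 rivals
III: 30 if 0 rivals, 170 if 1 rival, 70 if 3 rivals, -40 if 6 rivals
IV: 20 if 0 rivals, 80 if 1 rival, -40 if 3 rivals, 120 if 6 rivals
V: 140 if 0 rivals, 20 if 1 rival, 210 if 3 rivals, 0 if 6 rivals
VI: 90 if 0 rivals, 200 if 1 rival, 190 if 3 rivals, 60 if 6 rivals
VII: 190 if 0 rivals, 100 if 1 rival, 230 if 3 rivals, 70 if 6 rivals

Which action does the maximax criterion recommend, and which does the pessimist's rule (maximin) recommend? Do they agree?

maximax → VII; maximin → VII (agree)

Row maxima: I=200, II=220, III=170, IV=120, V=210, VI=200, VII=230
Best best-case = 230 → VII.
Row minima: I=30, II=-50, III=-40, IV=-40, V=0, VI=60, VII=70
Best worst-case = 70 → VII.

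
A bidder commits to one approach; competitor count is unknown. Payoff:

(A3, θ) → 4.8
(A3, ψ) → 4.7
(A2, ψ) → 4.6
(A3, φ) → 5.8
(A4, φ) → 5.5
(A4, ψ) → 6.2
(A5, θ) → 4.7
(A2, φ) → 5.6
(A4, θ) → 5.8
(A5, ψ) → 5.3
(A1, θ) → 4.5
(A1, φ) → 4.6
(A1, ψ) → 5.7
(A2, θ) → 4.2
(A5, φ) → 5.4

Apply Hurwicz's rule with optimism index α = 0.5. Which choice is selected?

A1: 0.5·5.7 + 0.5·4.5 = 5.1
A2: 0.5·5.6 + 0.5·4.2 = 4.9
A3: 0.5·5.8 + 0.5·4.7 = 5.25
A4: 0.5·6.2 + 0.5·5.5 = 5.85
A5: 0.5·5.4 + 0.5·4.7 = 5.05
Highest Hurwicz score = 5.85 → A4.

A4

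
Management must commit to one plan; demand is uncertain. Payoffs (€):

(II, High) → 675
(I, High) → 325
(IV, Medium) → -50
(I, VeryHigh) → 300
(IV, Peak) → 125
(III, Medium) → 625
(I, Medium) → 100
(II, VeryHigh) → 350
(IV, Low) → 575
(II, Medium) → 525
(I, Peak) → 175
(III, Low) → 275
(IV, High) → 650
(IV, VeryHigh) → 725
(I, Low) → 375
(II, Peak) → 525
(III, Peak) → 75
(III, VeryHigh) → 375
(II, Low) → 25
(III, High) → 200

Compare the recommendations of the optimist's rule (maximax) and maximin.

Row maxima: I=375, II=675, III=625, IV=725
Best best-case = 725 → IV.
Row minima: I=100, II=25, III=75, IV=-50
Best worst-case = 100 → I.

maximax → IV; maximin → I (disagree)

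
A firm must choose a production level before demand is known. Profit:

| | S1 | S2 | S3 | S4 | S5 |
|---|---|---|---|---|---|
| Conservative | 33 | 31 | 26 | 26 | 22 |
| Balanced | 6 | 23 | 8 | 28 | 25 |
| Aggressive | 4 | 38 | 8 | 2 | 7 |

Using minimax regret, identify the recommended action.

Conservative

Column bests: S1=33, S2=38, S3=26, S4=28, S5=25.
Conservative regrets: 0, 7, 0, 2, 3 → max 7
Balanced regrets: 27, 15, 18, 0, 0 → max 27
Aggressive regrets: 29, 0, 18, 26, 18 → max 29
Smallest max regret = 7 → Conservative.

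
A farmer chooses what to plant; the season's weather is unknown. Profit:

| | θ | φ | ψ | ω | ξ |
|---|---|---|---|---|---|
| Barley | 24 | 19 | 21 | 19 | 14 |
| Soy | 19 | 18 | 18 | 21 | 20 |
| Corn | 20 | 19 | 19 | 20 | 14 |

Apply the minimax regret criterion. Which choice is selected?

Column bests: θ=24, φ=19, ψ=21, ω=21, ξ=20.
Barley regrets: 0, 0, 0, 2, 6 → max 6
Soy regrets: 5, 1, 3, 0, 0 → max 5
Corn regrets: 4, 0, 2, 1, 6 → max 6
Smallest max regret = 5 → Soy.

Soy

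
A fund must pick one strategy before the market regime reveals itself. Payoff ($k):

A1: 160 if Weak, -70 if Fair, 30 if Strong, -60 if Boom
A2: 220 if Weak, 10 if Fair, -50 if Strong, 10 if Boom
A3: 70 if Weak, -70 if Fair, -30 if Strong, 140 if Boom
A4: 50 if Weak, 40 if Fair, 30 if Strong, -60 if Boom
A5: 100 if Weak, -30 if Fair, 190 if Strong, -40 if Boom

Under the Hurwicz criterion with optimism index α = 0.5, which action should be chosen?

A2

A1: 0.5·160 + 0.5·(-70) = 45
A2: 0.5·220 + 0.5·(-50) = 85
A3: 0.5·140 + 0.5·(-70) = 35
A4: 0.5·50 + 0.5·(-60) = -5
A5: 0.5·190 + 0.5·(-40) = 75
Highest Hurwicz score = 85 → A2.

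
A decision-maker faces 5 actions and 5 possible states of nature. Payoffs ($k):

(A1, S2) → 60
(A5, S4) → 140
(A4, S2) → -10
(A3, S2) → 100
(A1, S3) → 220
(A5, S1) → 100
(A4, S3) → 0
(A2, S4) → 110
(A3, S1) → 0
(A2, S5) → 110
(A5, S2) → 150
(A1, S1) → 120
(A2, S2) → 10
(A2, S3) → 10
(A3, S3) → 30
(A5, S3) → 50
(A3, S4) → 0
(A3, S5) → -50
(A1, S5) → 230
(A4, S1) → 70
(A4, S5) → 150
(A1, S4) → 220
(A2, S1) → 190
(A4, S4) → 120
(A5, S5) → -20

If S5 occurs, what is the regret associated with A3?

280

Best payoff under S5 is 230.
Regret = 230 − (-50) = 280.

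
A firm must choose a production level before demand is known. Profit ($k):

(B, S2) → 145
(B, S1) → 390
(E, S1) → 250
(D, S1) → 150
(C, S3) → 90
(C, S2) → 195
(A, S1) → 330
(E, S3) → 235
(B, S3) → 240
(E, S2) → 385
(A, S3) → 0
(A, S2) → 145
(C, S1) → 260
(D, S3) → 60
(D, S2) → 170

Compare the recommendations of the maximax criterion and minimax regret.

Row maxima: A=330, B=390, C=260, D=170, E=385
Best best-case = 390 → B.
Column bests: S1=390, S2=385, S3=240.
A regrets: 60, 240, 240 → max 240
B regrets: 0, 240, 0 → max 240
C regrets: 130, 190, 150 → max 190
D regrets: 240, 215, 180 → max 240
E regrets: 140, 0, 5 → max 140
Smallest max regret = 140 → E.

maximax → B; minimax regret → E (disagree)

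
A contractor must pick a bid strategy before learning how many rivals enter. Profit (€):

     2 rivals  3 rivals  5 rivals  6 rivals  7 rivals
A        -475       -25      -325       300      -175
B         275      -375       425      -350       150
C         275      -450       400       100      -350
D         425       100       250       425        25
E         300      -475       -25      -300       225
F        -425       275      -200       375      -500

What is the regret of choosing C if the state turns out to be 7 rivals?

575

Best payoff under 7 rivals is 225.
Regret = 225 − (-350) = 575.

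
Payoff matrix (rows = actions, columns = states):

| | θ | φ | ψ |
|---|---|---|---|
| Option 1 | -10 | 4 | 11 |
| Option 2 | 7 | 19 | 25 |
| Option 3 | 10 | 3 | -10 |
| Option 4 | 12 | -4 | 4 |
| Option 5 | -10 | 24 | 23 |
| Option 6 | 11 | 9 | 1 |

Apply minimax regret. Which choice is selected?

Option 2

Column bests: θ=12, φ=24, ψ=25.
Option 1 regrets: 22, 20, 14 → max 22
Option 2 regrets: 5, 5, 0 → max 5
Option 3 regrets: 2, 21, 35 → max 35
Option 4 regrets: 0, 28, 21 → max 28
Option 5 regrets: 22, 0, 2 → max 22
Option 6 regrets: 1, 15, 24 → max 24
Smallest max regret = 5 → Option 2.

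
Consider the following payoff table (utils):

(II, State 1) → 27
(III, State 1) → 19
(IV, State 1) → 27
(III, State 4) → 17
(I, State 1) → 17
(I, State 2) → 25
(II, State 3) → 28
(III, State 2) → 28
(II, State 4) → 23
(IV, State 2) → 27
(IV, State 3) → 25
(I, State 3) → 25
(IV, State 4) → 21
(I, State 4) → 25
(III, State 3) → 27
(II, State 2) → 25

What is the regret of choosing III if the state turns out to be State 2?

Best payoff under State 2 is 28.
Regret = 28 − 28 = 0.

0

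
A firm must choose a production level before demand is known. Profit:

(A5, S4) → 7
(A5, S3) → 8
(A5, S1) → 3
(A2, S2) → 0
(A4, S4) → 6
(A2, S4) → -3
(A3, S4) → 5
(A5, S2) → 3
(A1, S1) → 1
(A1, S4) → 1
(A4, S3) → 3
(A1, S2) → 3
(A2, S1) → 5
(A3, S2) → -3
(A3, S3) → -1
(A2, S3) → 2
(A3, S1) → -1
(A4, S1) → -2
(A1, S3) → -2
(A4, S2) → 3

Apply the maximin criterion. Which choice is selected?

A5

Row minima: A1=-2, A2=-3, A3=-3, A4=-2, A5=3
Best worst-case = 3 → A5.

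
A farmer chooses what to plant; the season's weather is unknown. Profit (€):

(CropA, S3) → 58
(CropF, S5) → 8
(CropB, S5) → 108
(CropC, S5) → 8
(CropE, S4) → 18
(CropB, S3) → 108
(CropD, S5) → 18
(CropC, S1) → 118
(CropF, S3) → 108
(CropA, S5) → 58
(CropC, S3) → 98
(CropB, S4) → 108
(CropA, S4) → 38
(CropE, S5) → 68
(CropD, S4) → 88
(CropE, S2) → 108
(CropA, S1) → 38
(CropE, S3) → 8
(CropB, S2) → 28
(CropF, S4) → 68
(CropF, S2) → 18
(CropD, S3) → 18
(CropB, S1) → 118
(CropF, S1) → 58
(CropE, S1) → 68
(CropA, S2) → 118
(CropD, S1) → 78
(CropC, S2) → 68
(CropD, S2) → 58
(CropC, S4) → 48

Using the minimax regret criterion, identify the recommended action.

Column bests: S1=118, S2=118, S3=108, S4=108, S5=108.
CropF regrets: 60, 100, 0, 40, 100 → max 100
CropD regrets: 40, 60, 90, 20, 90 → max 90
CropB regrets: 0, 90, 0, 0, 0 → max 90
CropC regrets: 0, 50, 10, 60, 100 → max 100
CropE regrets: 50, 10, 100, 90, 40 → max 100
CropA regrets: 80, 0, 50, 70, 50 → max 80
Smallest max regret = 80 → CropA.

CropA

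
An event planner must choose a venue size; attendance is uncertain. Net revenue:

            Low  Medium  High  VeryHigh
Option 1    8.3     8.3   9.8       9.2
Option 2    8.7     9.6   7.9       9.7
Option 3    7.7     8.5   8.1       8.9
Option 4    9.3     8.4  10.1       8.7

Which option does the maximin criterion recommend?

Row minima: Option 1=8.3, Option 2=7.9, Option 3=7.7, Option 4=8.4
Best worst-case = 8.4 → Option 4.

Option 4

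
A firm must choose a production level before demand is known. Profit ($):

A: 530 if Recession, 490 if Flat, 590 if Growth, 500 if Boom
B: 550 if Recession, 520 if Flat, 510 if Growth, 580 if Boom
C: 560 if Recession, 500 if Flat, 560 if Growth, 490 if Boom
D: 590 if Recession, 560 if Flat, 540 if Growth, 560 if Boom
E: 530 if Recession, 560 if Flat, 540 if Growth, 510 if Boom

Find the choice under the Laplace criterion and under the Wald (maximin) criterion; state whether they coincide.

Row averages: A=527.5, B=540, C=527.5, D=562.5, E=535
Highest average = 562.5 → D.
Row minima: A=490, B=510, C=490, D=540, E=510
Best worst-case = 540 → D.

laplace → D; maximin → D (agree)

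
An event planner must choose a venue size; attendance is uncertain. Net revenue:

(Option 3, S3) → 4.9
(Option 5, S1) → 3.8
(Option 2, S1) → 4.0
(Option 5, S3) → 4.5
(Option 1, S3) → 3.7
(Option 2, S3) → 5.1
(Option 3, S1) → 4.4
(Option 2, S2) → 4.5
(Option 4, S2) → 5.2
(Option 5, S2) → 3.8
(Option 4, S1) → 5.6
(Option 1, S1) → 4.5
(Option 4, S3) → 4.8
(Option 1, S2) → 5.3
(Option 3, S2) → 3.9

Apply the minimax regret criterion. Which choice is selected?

Option 4

Column bests: S1=5.6, S2=5.3, S3=5.1.
Option 1 regrets: 1.1, 0.0, 1.4 → max 1.4
Option 2 regrets: 1.6, 0.8, 0.0 → max 1.6
Option 3 regrets: 1.2, 1.4, 0.2 → max 1.4
Option 4 regrets: 0.0, 0.1, 0.3 → max 0.3
Option 5 regrets: 1.8, 1.5, 0.6 → max 1.8
Smallest max regret = 0.3 → Option 4.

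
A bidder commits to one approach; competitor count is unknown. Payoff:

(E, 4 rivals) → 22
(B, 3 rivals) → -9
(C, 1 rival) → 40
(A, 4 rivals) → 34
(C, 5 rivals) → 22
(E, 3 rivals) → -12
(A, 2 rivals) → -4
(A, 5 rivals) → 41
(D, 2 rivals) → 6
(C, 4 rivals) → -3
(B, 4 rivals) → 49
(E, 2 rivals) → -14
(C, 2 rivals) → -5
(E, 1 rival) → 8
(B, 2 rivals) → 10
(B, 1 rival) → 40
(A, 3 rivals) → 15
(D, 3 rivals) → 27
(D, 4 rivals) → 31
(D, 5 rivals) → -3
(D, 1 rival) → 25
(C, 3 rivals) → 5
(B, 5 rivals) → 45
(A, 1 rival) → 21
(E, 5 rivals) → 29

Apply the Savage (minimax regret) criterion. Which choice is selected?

A

Column bests: 1 rival=40, 2 rivals=10, 3 rivals=27, 4 rivals=49, 5 rivals=45.
A regrets: 19, 14, 12, 15, 4 → max 19
B regrets: 0, 0, 36, 0, 0 → max 36
C regrets: 0, 15, 22, 52, 23 → max 52
D regrets: 15, 4, 0, 18, 48 → max 48
E regrets: 32, 24, 39, 27, 16 → max 39
Smallest max regret = 19 → A.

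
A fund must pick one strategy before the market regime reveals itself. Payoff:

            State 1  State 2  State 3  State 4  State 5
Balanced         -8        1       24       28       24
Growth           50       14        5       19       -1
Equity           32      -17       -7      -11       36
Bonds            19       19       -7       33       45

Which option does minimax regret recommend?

Column bests: State 1=50, State 2=19, State 3=24, State 4=33, State 5=45.
Balanced regrets: 58, 18, 0, 5, 21 → max 58
Growth regrets: 0, 5, 19, 14, 46 → max 46
Equity regrets: 18, 36, 31, 44, 9 → max 44
Bonds regrets: 31, 0, 31, 0, 0 → max 31
Smallest max regret = 31 → Bonds.

Bonds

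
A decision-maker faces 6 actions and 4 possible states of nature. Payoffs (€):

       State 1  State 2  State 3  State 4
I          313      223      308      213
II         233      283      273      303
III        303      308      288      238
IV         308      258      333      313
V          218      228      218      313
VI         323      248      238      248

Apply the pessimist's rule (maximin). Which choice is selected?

IV

Row minima: I=213, II=233, III=238, IV=258, V=218, VI=238
Best worst-case = 258 → IV.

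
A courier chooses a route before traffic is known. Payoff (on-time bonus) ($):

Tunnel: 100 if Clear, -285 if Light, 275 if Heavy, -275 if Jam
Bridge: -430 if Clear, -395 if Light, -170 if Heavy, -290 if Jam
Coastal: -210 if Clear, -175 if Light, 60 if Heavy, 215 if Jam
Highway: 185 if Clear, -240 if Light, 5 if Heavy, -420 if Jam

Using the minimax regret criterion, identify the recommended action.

Column bests: Clear=185, Light=-175, Heavy=275, Jam=215.
Tunnel regrets: 85, 110, 0, 490 → max 490
Bridge regrets: 615, 220, 445, 505 → max 615
Coastal regrets: 395, 0, 215, 0 → max 395
Highway regrets: 0, 65, 270, 635 → max 635
Smallest max regret = 395 → Coastal.

Coastal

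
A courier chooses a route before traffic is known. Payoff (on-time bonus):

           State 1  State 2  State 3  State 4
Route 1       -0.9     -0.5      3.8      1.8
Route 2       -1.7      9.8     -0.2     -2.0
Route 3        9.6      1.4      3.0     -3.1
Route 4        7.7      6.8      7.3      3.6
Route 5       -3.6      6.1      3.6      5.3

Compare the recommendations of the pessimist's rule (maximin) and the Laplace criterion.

maximin → Route 4; laplace → Route 4 (agree)

Row minima: Route 1=-0.9, Route 2=-2.0, Route 3=-3.1, Route 4=3.6, Route 5=-3.6
Best worst-case = 3.6 → Route 4.
Row averages: Route 1=1.05, Route 2=1.475, Route 3=2.725, Route 4=6.35, Route 5=2.85
Highest average = 6.35 → Route 4.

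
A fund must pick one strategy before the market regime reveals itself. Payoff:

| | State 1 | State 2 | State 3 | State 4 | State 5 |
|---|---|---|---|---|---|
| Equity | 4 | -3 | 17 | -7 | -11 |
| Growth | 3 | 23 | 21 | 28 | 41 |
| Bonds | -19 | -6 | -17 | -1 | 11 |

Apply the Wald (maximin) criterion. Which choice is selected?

Row minima: Equity=-11, Growth=3, Bonds=-19
Best worst-case = 3 → Growth.

Growth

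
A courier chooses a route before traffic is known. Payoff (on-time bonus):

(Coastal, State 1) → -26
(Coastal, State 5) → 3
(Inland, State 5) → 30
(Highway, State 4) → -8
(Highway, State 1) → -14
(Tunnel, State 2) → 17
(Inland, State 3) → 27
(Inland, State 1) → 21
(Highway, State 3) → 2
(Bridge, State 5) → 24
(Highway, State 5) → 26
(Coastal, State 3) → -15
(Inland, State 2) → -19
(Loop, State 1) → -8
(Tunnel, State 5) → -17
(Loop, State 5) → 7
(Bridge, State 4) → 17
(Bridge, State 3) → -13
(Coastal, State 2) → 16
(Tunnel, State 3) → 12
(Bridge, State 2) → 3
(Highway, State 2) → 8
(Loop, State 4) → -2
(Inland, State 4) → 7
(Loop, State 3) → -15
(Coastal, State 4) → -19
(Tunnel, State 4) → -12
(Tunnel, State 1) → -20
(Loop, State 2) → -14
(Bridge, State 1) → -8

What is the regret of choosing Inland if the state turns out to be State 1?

Best payoff under State 1 is 21.
Regret = 21 − 21 = 0.

0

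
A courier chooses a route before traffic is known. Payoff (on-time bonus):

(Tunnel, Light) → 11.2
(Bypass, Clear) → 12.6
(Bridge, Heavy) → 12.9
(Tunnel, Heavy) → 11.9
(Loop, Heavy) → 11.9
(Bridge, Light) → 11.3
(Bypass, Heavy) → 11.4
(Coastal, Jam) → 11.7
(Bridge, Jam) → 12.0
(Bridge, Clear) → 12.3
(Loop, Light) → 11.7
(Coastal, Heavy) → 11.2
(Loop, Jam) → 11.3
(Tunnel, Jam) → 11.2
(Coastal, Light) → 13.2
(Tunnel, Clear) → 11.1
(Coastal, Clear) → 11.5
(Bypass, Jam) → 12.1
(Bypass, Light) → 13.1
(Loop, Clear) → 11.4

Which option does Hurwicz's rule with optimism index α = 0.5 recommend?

Loop: 0.5·11.9 + 0.5·11.3 = 11.6
Bridge: 0.5·12.9 + 0.5·11.3 = 12.1
Tunnel: 0.5·11.9 + 0.5·11.1 = 11.5
Coastal: 0.5·13.2 + 0.5·11.2 = 12.2
Bypass: 0.5·13.1 + 0.5·11.4 = 12.25
Highest Hurwicz score = 12.25 → Bypass.

Bypass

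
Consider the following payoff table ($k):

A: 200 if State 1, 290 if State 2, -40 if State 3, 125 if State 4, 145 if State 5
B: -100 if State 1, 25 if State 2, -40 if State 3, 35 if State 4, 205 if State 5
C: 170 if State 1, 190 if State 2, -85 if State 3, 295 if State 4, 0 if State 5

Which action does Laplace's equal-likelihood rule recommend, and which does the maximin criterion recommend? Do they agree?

laplace → A; maximin → A (agree)

Row averages: A=144, B=25, C=114
Highest average = 144 → A.
Row minima: A=-40, B=-100, C=-85
Best worst-case = -40 → A.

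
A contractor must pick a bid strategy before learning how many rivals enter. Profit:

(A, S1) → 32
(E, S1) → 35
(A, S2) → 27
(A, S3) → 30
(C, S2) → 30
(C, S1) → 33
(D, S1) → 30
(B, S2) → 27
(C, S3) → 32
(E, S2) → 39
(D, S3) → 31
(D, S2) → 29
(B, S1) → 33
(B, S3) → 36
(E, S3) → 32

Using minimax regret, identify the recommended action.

E

Column bests: S1=35, S2=39, S3=36.
A regrets: 3, 12, 6 → max 12
B regrets: 2, 12, 0 → max 12
C regrets: 2, 9, 4 → max 9
D regrets: 5, 10, 5 → max 10
E regrets: 0, 0, 4 → max 4
Smallest max regret = 4 → E.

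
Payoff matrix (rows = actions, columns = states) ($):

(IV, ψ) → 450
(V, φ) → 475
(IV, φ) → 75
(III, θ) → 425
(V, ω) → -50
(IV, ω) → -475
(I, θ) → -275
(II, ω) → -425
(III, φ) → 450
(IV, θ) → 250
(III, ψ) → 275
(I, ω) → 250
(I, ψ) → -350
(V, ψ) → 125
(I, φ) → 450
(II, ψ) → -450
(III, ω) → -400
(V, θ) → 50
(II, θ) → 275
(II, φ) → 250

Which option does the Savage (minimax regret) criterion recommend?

V

Column bests: θ=425, φ=475, ψ=450, ω=250.
I regrets: 700, 25, 800, 0 → max 800
II regrets: 150, 225, 900, 675 → max 900
III regrets: 0, 25, 175, 650 → max 650
IV regrets: 175, 400, 0, 725 → max 725
V regrets: 375, 0, 325, 300 → max 375
Smallest max regret = 375 → V.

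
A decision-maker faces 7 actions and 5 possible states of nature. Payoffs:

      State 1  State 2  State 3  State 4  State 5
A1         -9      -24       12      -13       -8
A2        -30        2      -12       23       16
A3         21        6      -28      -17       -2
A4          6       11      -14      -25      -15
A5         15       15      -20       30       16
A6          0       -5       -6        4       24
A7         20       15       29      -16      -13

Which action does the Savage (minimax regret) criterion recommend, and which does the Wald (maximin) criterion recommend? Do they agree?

Column bests: State 1=21, State 2=15, State 3=29, State 4=30, State 5=24.
A1 regrets: 30, 39, 17, 43, 32 → max 43
A2 regrets: 51, 13, 41, 7, 8 → max 51
A3 regrets: 0, 9, 57, 47, 26 → max 57
A4 regrets: 15, 4, 43, 55, 39 → max 55
A5 regrets: 6, 0, 49, 0, 8 → max 49
A6 regrets: 21, 20, 35, 26, 0 → max 35
A7 regrets: 1, 0, 0, 46, 37 → max 46
Smallest max regret = 35 → A6.
Row minima: A1=-24, A2=-30, A3=-28, A4=-25, A5=-20, A6=-6, A7=-16
Best worst-case = -6 → A6.

minimax regret → A6; maximin → A6 (agree)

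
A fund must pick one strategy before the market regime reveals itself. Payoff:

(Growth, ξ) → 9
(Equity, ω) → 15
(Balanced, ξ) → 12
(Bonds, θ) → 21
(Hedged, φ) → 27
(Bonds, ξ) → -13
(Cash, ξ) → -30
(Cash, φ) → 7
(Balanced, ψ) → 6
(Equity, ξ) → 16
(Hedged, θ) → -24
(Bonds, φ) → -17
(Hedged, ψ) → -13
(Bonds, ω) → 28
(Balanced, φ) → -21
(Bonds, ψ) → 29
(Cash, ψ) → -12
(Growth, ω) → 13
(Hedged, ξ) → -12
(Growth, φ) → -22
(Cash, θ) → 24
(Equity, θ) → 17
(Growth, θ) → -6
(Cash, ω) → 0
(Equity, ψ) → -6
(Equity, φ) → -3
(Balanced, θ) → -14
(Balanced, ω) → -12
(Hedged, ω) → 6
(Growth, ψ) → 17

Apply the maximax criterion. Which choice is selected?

Row maxima: Bonds=29, Hedged=27, Growth=17, Cash=24, Balanced=12, Equity=17
Best best-case = 29 → Bonds.

Bonds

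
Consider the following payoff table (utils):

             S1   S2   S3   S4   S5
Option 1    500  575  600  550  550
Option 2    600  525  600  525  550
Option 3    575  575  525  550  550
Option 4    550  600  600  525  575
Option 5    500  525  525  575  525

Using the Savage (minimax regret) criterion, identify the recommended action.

Option 4

Column bests: S1=600, S2=600, S3=600, S4=575, S5=575.
Option 1 regrets: 100, 25, 0, 25, 25 → max 100
Option 2 regrets: 0, 75, 0, 50, 25 → max 75
Option 3 regrets: 25, 25, 75, 25, 25 → max 75
Option 4 regrets: 50, 0, 0, 50, 0 → max 50
Option 5 regrets: 100, 75, 75, 0, 50 → max 100
Smallest max regret = 50 → Option 4.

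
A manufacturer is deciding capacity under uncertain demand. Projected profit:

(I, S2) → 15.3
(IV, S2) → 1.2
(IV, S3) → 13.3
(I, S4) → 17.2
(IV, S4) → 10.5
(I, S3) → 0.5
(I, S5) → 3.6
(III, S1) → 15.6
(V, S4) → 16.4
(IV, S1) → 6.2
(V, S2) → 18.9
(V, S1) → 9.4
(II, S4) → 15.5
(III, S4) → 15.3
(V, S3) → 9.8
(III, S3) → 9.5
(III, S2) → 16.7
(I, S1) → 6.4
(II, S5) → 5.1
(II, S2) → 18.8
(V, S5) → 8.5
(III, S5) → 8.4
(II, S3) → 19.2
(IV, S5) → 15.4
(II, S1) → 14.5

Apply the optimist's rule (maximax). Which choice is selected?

II

Row maxima: I=17.2, II=19.2, III=16.7, IV=15.4, V=18.9
Best best-case = 19.2 → II.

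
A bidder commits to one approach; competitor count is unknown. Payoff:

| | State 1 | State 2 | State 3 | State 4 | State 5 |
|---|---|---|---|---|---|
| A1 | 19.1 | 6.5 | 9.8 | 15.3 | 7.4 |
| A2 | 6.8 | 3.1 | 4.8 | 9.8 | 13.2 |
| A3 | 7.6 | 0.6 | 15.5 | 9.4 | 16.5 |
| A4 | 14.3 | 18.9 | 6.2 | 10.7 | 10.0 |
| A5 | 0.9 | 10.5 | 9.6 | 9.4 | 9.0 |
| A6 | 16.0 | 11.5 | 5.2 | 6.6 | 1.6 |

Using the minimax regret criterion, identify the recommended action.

A4

Column bests: State 1=19.1, State 2=18.9, State 3=15.5, State 4=15.3, State 5=16.5.
A1 regrets: 0.0, 12.4, 5.7, 0.0, 9.1 → max 12.4
A2 regrets: 12.3, 15.8, 10.7, 5.5, 3.3 → max 15.8
A3 regrets: 11.5, 18.3, 0.0, 5.9, 0.0 → max 18.3
A4 regrets: 4.8, 0.0, 9.3, 4.6, 6.5 → max 9.3
A5 regrets: 18.2, 8.4, 5.9, 5.9, 7.5 → max 18.2
A6 regrets: 3.1, 7.4, 10.3, 8.7, 14.9 → max 14.9
Smallest max regret = 9.3 → A4.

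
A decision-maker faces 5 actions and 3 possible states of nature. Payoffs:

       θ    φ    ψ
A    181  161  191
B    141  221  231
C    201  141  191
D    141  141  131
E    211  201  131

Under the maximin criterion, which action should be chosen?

A

Row minima: A=161, B=141, C=141, D=131, E=131
Best worst-case = 161 → A.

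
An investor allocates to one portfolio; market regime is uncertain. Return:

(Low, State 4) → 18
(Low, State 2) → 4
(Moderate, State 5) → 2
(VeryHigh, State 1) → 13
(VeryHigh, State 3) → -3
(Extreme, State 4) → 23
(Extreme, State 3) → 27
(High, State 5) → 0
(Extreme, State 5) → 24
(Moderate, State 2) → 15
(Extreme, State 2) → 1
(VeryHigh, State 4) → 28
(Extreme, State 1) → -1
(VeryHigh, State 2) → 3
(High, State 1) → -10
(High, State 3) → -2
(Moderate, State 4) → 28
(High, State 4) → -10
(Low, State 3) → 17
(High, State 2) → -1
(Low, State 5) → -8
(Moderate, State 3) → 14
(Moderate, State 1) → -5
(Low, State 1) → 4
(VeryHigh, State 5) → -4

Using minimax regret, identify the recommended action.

Extreme

Column bests: State 1=13, State 2=15, State 3=27, State 4=28, State 5=24.
Low regrets: 9, 11, 10, 10, 32 → max 32
Moderate regrets: 18, 0, 13, 0, 22 → max 22
High regrets: 23, 16, 29, 38, 24 → max 38
VeryHigh regrets: 0, 12, 30, 0, 28 → max 30
Extreme regrets: 14, 14, 0, 5, 0 → max 14
Smallest max regret = 14 → Extreme.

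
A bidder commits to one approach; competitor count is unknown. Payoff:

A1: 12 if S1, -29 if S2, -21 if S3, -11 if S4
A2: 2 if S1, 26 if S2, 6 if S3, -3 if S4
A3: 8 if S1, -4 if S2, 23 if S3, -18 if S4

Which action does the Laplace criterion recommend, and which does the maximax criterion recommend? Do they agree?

Row averages: A1=-12.25, A2=7.75, A3=2.25
Highest average = 7.75 → A2.
Row maxima: A1=12, A2=26, A3=23
Best best-case = 26 → A2.

laplace → A2; maximax → A2 (agree)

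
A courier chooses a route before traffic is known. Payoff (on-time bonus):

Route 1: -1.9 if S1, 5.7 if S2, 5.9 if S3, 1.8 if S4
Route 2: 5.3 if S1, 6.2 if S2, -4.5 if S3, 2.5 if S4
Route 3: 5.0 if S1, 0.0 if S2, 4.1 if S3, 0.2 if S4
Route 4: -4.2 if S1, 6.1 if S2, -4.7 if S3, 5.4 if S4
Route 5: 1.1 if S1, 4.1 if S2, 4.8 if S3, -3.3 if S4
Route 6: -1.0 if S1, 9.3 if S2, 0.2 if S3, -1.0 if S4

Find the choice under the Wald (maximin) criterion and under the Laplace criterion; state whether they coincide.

maximin → Route 3; laplace → Route 1 (disagree)

Row minima: Route 1=-1.9, Route 2=-4.5, Route 3=0.0, Route 4=-4.7, Route 5=-3.3, Route 6=-1.0
Best worst-case = 0.0 → Route 3.
Row averages: Route 1=2.875, Route 2=2.375, Route 3=2.325, Route 4=0.65, Route 5=1.675, Route 6=1.875
Highest average = 2.875 → Route 1.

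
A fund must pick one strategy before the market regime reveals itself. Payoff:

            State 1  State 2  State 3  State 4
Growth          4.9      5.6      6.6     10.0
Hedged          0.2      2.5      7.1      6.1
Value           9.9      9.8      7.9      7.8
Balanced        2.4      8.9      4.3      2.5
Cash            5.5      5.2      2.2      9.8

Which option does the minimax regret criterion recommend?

Column bests: State 1=9.9, State 2=9.8, State 3=7.9, State 4=10.0.
Growth regrets: 5.0, 4.2, 1.3, 0.0 → max 5.0
Hedged regrets: 9.7, 7.3, 0.8, 3.9 → max 9.7
Value regrets: 0.0, 0.0, 0.0, 2.2 → max 2.2
Balanced regrets: 7.5, 0.9, 3.6, 7.5 → max 7.5
Cash regrets: 4.4, 4.6, 5.7, 0.2 → max 5.7
Smallest max regret = 2.2 → Value.

Value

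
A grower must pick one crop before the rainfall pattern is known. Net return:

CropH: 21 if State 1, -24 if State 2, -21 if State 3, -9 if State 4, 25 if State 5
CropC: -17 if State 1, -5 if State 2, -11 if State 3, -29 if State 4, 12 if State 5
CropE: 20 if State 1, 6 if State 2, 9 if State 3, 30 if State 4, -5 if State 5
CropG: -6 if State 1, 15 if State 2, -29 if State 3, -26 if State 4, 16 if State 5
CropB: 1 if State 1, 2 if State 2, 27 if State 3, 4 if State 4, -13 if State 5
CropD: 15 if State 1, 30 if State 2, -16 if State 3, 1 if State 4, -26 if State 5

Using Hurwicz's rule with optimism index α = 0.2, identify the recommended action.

CropH: 0.2·25 + 0.8·(-24) = -14.2
CropC: 0.2·12 + 0.8·(-29) = -20.8
CropE: 0.2·30 + 0.8·(-5) = 2
CropG: 0.2·16 + 0.8·(-29) = -20
CropB: 0.2·27 + 0.8·(-13) = -5
CropD: 0.2·30 + 0.8·(-26) = -14.8
Highest Hurwicz score = 2 → CropE.

CropE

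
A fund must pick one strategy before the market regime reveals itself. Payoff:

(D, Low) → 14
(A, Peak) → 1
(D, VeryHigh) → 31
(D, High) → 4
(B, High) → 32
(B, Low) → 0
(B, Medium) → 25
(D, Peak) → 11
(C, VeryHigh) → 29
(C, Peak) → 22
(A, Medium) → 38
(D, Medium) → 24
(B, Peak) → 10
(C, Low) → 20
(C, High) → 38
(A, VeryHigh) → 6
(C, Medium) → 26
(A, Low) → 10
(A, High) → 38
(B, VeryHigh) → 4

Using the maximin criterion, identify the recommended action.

Row minima: A=1, B=0, C=20, D=4
Best worst-case = 20 → C.

C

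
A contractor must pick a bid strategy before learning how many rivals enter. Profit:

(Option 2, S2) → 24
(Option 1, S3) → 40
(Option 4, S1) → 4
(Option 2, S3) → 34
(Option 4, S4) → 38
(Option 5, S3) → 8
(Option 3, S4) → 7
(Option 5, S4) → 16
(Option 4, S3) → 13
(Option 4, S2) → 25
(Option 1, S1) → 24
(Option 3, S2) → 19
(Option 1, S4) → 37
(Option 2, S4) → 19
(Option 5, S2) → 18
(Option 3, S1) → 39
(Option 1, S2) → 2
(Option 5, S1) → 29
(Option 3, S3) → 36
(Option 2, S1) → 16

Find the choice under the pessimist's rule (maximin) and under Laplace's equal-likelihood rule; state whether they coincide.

maximin → Option 2; laplace → Option 1 (disagree)

Row minima: Option 1=2, Option 2=16, Option 3=7, Option 4=4, Option 5=8
Best worst-case = 16 → Option 2.
Row averages: Option 1=25.75, Option 2=23.25, Option 3=25.25, Option 4=20, Option 5=17.75
Highest average = 25.75 → Option 1.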